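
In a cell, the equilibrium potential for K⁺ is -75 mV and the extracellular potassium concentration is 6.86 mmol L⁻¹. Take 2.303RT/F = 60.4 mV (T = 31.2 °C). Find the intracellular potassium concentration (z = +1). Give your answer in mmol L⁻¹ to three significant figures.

Nernst: E = (60.4/1) · log₁₀([out]/[in]), so log₁₀([out]/[in]) = -75.0 × 1 / 60.4 = -1.2417.
[out]/[in] = 10^(-1.2417) = 0.05732.
[in] = 6.86 / 0.05732 = 119.7 mmol L⁻¹.

120 mmol L⁻¹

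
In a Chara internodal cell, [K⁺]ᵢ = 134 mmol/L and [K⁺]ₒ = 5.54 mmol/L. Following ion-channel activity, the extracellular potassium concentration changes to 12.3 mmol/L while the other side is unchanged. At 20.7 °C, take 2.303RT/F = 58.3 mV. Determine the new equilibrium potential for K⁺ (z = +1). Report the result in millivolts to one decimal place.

After the shift: [K⁺]_out = 12.3, [K⁺]_in = 134 mmol/L.
E_new = (58.3/1)·log₁₀(12.3/134) = 58.30 · (-1.0372) = -60.47 mV

-60.5 mV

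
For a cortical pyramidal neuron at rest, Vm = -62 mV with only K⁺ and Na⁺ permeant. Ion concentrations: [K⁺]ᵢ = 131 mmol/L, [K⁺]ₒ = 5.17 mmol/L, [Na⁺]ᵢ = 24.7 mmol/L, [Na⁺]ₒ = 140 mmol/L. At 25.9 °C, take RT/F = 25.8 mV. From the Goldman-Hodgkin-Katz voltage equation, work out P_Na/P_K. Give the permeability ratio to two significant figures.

Let α = P_Na/P_K. GHK: Vm = 25.8·ln[(Kₒ + α·Naₒ)/(Kᵢ + α·Naᵢ)].
e^(Vm/25.8) = e^(-62.0/25.8) = 0.090437
So 0.090437·(Kᵢ + α·Naᵢ) = Kₒ + α·Naₒ → α = (0.090437·131.0 − 5.17) / (140.0 − 0.090437·24.7)
α = (11.85 − 5.17) / (140.0 − 2.234) = 6.677/137.8 = 0.04847

0.048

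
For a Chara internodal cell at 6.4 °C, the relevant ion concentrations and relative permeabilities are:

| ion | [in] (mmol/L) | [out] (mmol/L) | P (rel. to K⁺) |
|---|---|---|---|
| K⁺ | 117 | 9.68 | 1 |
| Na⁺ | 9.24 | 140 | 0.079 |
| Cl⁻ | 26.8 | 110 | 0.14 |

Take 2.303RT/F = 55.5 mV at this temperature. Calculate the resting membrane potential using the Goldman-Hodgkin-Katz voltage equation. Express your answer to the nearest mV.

Vm = 55.5 · log₁₀[(Σ P·[cation]ₒ + Σ P·[anion]ᵢ) / (Σ P·[cation]ᵢ + Σ P·[anion]ₒ)]
Numerator = 1×9.68 + 0.079×140 + 0.14×26.8 = 24.49
Denominator = 1×117 + 0.079×9.24 + 0.14×110 = 133.1
Vm = 55.5 · log₁₀(0.18397) = 55.5 × (-0.7353) = -40.81 mV

-41 mV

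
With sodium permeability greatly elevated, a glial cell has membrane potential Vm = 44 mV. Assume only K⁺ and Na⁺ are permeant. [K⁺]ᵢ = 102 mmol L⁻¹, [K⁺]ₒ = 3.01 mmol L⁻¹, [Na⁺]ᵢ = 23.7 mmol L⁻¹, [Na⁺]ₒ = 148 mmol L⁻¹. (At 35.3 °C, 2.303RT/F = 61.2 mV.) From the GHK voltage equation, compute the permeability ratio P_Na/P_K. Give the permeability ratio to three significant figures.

Let α = P_Na/P_K. GHK: Vm = 61.2·log₁₀[(Kₒ + α·Naₒ)/(Kᵢ + α·Naᵢ)].
10^(Vm/61.2) = 10^(44.0/61.2) = 5.2355
So 5.2355·(Kᵢ + α·Naᵢ) = Kₒ + α·Naₒ → α = (5.2355·102.0 − 3.01) / (148.0 − 5.2355·23.7)
α = (534 − 3.01) / (148.0 − 124.1) = 531/23.92 = 22.2

22.2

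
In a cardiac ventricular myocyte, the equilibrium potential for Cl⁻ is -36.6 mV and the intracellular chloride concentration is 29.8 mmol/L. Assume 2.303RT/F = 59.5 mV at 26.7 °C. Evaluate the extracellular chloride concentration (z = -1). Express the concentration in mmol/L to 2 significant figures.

120 mmol/L

Nernst: E = (59.5/-1) · log₁₀([out]/[in]), so log₁₀([out]/[in]) = -36.6 × -1 / 59.5 = 0.6151.
[out]/[in] = 10^(0.6151) = 4.122.
[out] = 4.122 × 29.8 = 122.8 mmol/L.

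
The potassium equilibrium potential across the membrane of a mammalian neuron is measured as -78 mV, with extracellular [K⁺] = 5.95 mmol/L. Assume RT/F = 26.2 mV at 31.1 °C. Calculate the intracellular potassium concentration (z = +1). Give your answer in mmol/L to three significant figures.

117 mmol/L

Nernst: E = (26.2/1) · ln([out]/[in]), so ln([out]/[in]) = -78.0 × 1 / 26.2 = -2.9771.
[out]/[in] = e^(-2.9771) = 0.05094.
[in] = 5.95 / 0.05094 = 116.8 mmol/L.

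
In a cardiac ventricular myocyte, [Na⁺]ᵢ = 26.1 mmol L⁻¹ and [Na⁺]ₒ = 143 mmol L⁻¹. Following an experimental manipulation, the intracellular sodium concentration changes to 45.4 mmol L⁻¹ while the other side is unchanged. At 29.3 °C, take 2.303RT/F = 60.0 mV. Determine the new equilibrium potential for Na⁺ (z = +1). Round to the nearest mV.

30 mV

After the shift: [Na⁺]_out = 143, [Na⁺]_in = 45.4 mmol L⁻¹.
E_new = (60.0/1)·log₁₀(143/45.4) = 60.00 · (0.4983) = 29.90 mV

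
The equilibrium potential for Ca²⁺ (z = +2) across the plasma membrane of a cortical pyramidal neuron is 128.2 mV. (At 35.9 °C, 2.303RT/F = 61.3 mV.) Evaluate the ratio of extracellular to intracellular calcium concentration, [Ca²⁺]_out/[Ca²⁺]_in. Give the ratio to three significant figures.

log₁₀([out]/[in]) = E·z/(61.3) = 128.2 × 2 / 61.3 = 4.1827
[out]/[in] = 10^(4.1827) = 1.523e+04

15200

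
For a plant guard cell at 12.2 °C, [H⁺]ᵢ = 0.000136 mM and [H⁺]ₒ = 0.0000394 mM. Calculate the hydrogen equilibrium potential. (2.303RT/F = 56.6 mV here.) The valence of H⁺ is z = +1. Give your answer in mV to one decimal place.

-30.5 mV

E = (56.6/z) · log₁₀([H⁺]_out/[H⁺]_in) with z = +1.
= (56.6/1) · log₁₀(0.0000394/0.000136) = 56.60 · log₁₀(0.2897)
= 56.60 · (-0.5380) = -30.45 mV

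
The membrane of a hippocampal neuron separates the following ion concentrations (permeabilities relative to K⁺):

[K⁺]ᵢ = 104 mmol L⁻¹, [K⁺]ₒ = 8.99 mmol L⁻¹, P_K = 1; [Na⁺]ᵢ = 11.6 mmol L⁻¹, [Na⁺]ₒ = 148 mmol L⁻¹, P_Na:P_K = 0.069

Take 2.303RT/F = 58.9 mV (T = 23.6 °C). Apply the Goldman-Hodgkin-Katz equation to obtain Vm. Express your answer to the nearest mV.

Vm = 58.9 · log₁₀[(Σ P·[cation]ₒ + Σ P·[anion]ᵢ) / (Σ P·[cation]ᵢ + Σ P·[anion]ₒ)]
Numerator = 1×8.99 + 0.069×148 = 19.2
Denominator = 1×104 + 0.069×11.6 = 104.8
Vm = 58.9 · log₁₀(0.18322) = 58.9 × (-0.7370) = -43.41 mV

-43 mV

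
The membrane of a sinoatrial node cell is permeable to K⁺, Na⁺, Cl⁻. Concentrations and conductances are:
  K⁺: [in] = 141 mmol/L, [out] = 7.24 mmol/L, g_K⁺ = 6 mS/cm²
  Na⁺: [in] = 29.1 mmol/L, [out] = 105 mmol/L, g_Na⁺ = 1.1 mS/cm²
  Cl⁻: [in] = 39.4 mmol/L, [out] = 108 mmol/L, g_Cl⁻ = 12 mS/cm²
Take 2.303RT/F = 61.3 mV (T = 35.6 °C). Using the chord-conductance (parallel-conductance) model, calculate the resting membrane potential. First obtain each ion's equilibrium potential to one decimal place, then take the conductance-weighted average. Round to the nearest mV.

-40 mV

E_K⁺ = (61.3/1)·log₁₀(7.24/141) = -79.0 mV
E_Na⁺ = (61.3/1)·log₁₀(105/29.1) = 34.2 mV
E_Cl⁻ = (61.3/-1)·log₁₀(108/39.4) = -26.8 mV
Vm = (Σ gᵢEᵢ)/(Σ gᵢ) = (6·-79.0 + 1.1·34.2 + 12·-26.8) / (6 + 1.1 + 12)
= -757.98 / 19.1 = -39.68 mV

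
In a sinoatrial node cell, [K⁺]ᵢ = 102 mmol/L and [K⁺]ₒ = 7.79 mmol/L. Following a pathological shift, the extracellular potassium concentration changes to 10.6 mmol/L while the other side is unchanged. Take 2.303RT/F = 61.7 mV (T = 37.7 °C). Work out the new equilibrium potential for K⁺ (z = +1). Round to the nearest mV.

After the shift: [K⁺]_out = 10.6, [K⁺]_in = 102 mmol/L.
E_new = (61.7/1)·log₁₀(10.6/102) = 61.70 · (-0.9833) = -60.67 mV

-61 mV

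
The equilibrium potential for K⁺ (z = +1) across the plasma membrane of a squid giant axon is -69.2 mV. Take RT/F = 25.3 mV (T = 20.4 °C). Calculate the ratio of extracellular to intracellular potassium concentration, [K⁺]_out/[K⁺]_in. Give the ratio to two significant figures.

ln([out]/[in]) = E·z/(25.3) = -69.2 × 1 / 25.3 = -2.7352
[out]/[in] = e^(-2.7352) = 0.06488

0.065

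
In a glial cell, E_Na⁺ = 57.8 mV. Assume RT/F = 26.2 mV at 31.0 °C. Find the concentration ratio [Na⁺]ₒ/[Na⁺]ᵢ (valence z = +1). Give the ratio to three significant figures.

9.08

ln([out]/[in]) = E·z/(26.2) = 57.8 × 1 / 26.2 = 2.2061
[out]/[in] = e^(2.2061) = 9.08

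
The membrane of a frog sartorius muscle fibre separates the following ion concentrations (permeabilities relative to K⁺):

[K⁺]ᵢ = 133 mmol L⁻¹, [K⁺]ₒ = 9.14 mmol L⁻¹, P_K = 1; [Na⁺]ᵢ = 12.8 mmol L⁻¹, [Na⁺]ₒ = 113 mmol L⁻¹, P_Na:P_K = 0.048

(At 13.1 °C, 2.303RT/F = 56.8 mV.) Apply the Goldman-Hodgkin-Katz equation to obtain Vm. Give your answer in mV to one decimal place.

Vm = 56.8 · log₁₀[(Σ P·[cation]ₒ + Σ P·[anion]ᵢ) / (Σ P·[cation]ᵢ + Σ P·[anion]ₒ)]
Numerator = 1×9.14 + 0.048×113 = 14.56
Denominator = 1×133 + 0.048×12.8 = 133.6
Vm = 56.8 · log₁₀(0.109) = 56.8 × (-0.9626) = -54.67 mV

-54.7 mV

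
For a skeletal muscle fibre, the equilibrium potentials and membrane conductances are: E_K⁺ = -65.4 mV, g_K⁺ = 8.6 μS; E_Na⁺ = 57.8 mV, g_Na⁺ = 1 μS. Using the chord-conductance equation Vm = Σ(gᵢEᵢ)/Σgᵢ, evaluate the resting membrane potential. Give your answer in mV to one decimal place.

-52.6 mV

Σ gᵢEᵢ = 8.6·(-65.4) + 1·(57.8) = -504.64
Σ gᵢ = 8.6 + 1 = 9.6
Vm = -504.64 / 9.6 = -52.57 mV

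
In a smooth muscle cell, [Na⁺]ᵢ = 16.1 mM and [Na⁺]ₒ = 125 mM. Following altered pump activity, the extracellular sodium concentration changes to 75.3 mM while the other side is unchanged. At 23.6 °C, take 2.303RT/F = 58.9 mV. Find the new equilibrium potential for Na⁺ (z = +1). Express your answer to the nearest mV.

39 mV

After the shift: [Na⁺]_out = 75.3, [Na⁺]_in = 16.1 mM.
E_new = (58.9/1)·log₁₀(75.3/16.1) = 58.90 · (0.6700) = 39.46 mV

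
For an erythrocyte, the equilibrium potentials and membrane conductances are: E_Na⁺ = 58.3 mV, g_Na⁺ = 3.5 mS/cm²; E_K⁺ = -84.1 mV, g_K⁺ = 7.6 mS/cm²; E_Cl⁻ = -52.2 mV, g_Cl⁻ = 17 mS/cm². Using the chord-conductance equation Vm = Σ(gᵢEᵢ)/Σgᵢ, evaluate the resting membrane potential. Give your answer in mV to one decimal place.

Σ gᵢEᵢ = 3.5·(58.3) + 7.6·(-84.1) + 17·(-52.2) = -1322.51
Σ gᵢ = 3.5 + 7.6 + 17 = 28.1
Vm = -1322.51 / 28.1 = -47.06 mV

-47.1 mV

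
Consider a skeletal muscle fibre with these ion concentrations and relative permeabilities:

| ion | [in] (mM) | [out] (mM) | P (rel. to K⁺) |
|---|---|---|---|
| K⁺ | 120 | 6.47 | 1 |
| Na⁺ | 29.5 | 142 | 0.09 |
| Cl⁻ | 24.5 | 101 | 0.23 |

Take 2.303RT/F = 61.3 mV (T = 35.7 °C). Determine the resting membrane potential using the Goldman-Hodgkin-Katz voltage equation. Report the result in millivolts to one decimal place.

-47.1 mV

Vm = 61.3 · log₁₀[(Σ P·[cation]ₒ + Σ P·[anion]ᵢ) / (Σ P·[cation]ᵢ + Σ P·[anion]ₒ)]
Numerator = 1×6.47 + 0.09×142 + 0.23×24.5 = 24.89
Denominator = 1×120 + 0.09×29.5 + 0.23×101 = 145.9
Vm = 61.3 · log₁₀(0.17058) = 61.3 × (-0.7681) = -47.08 mV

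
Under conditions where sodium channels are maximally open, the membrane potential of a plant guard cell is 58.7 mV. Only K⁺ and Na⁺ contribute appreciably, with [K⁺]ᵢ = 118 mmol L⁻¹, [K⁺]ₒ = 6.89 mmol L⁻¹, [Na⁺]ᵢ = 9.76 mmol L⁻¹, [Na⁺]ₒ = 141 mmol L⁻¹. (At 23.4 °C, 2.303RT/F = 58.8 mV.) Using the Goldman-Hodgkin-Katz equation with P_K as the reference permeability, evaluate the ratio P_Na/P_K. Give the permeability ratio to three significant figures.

Let α = P_Na/P_K. GHK: Vm = 58.8·log₁₀[(Kₒ + α·Naₒ)/(Kᵢ + α·Naᵢ)].
10^(Vm/58.8) = 10^(58.7/58.8) = 9.9609
So 9.9609·(Kᵢ + α·Naᵢ) = Kₒ + α·Naₒ → α = (9.9609·118.0 − 6.89) / (141.0 − 9.9609·9.76)
α = (1175 − 6.89) / (141.0 − 97.22) = 1168/43.78 = 26.69

26.7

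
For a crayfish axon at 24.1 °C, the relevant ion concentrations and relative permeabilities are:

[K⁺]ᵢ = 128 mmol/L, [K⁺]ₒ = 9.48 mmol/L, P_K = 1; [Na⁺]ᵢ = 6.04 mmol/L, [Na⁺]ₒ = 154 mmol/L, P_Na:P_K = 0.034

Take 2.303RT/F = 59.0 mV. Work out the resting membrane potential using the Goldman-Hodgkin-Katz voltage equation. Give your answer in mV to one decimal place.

Vm = 59.0 · log₁₀[(Σ P·[cation]ₒ + Σ P·[anion]ᵢ) / (Σ P·[cation]ᵢ + Σ P·[anion]ₒ)]
Numerator = 1×9.48 + 0.034×154 = 14.72
Denominator = 1×128 + 0.034×6.04 = 128.2
Vm = 59.0 · log₁₀(0.11478) = 59.0 × (-0.9401) = -55.47 mV

-55.5 mV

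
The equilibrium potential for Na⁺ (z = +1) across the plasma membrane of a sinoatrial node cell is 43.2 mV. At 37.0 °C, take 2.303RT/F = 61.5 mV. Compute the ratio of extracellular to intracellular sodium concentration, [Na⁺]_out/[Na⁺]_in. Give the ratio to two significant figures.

log₁₀([out]/[in]) = E·z/(61.5) = 43.2 × 1 / 61.5 = 0.7024
[out]/[in] = 10^(0.7024) = 5.04

5.0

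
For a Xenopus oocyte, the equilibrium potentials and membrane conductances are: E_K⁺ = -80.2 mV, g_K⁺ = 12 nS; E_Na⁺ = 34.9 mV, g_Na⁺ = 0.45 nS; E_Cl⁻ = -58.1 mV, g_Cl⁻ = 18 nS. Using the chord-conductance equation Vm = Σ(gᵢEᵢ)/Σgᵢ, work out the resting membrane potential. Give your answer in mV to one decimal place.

-65.4 mV

Σ gᵢEᵢ = 12·(-80.2) + 0.45·(34.9) + 18·(-58.1) = -1992.50
Σ gᵢ = 12 + 0.45 + 18 = 30.45
Vm = -1992.50 / 30.45 = -65.43 mV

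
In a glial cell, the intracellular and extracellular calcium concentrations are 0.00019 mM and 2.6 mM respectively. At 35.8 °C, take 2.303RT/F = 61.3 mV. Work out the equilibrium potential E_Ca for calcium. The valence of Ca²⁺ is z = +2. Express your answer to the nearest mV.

127 mV

E = (61.3/z) · log₁₀([Ca²⁺]_out/[Ca²⁺]_in) with z = +2.
= (61.3/2) · log₁₀(2.6/0.00019) = 30.65 · log₁₀(1.368e+04)
= 30.65 · (4.1362) = 126.78 mV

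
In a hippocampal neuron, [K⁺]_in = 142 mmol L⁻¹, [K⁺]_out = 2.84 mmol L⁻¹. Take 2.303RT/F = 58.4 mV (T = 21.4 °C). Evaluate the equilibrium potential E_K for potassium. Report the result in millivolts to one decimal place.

E = (58.4/z) · log₁₀([K⁺]_out/[K⁺]_in) with z = +1.
= (58.4/1) · log₁₀(2.84/142) = 58.40 · log₁₀(0.02)
= 58.40 · (-1.6990) = -99.22 mV

-99.2 mV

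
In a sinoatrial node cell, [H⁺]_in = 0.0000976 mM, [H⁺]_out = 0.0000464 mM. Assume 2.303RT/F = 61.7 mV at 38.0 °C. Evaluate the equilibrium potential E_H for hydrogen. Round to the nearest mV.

-20 mV

E = (61.7/z) · log₁₀([H⁺]_out/[H⁺]_in) with z = +1.
= (61.7/1) · log₁₀(0.0000464/0.0000976) = 61.70 · log₁₀(0.4754)
= 61.70 · (-0.3229) = -19.92 mV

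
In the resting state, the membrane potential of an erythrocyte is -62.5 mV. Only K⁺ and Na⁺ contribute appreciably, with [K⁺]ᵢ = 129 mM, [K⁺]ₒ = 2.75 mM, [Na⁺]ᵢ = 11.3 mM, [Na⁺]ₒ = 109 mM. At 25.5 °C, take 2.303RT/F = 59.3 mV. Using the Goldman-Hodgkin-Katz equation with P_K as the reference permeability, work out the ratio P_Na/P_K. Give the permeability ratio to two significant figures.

Let α = P_Na/P_K. GHK: Vm = 59.3·log₁₀[(Kₒ + α·Naₒ)/(Kᵢ + α·Naᵢ)].
10^(Vm/59.3) = 10^(-62.5/59.3) = 0.088316
So 0.088316·(Kᵢ + α·Naᵢ) = Kₒ + α·Naₒ → α = (0.088316·129.0 − 2.75) / (109.0 − 0.088316·11.3)
α = (11.39 − 2.75) / (109.0 − 0.998) = 8.643/108 = 0.08002

0.080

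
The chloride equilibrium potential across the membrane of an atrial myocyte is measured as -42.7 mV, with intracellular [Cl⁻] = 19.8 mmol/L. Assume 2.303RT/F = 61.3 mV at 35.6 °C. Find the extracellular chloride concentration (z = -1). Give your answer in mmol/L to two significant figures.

Nernst: E = (61.3/-1) · log₁₀([out]/[in]), so log₁₀([out]/[in]) = -42.7 × -1 / 61.3 = 0.6966.
[out]/[in] = 10^(0.6966) = 4.972.
[out] = 4.972 × 19.8 = 98.46 mmol/L.

98 mmol/L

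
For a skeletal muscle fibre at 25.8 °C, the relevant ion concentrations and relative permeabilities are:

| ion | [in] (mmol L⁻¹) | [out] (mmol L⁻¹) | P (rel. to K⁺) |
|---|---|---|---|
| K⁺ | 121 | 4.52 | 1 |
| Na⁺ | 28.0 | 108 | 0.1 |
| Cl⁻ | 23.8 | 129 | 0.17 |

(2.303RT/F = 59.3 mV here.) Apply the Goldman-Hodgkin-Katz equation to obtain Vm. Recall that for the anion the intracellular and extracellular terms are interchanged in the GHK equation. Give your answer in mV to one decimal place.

Vm = 59.3 · log₁₀[(Σ P·[cation]ₒ + Σ P·[anion]ᵢ) / (Σ P·[cation]ᵢ + Σ P·[anion]ₒ)]
Numerator = 1×4.52 + 0.1×108 + 0.17×23.8 = 19.37
Denominator = 1×121 + 0.1×28.0 + 0.17×129 = 145.7
Vm = 59.3 · log₁₀(0.13289) = 59.3 × (-0.8765) = -51.98 mV

-52.0 mV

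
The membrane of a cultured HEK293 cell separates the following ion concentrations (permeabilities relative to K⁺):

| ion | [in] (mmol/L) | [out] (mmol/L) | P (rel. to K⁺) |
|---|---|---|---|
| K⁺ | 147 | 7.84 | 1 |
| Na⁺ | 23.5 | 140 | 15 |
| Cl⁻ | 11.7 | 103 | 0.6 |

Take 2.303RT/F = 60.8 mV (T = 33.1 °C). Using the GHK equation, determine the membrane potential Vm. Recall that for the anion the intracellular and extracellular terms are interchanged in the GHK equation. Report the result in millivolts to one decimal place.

35.0 mV

Vm = 60.8 · log₁₀[(Σ P·[cation]ₒ + Σ P·[anion]ᵢ) / (Σ P·[cation]ᵢ + Σ P·[anion]ₒ)]
Numerator = 1×7.84 + 15×140 + 0.6×11.7 = 2115
Denominator = 1×147 + 15×23.5 + 0.6×103 = 561.3
Vm = 60.8 · log₁₀(3.7678) = 60.8 × (0.5761) = 35.03 mV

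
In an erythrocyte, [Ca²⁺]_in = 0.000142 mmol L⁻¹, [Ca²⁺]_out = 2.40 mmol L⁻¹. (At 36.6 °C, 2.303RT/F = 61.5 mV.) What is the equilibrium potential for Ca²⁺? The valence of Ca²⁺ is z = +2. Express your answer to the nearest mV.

130 mV

E = (61.5/z) · log₁₀([Ca²⁺]_out/[Ca²⁺]_in) with z = +2.
= (61.5/2) · log₁₀(2.40/0.000142) = 30.75 · log₁₀(1.69e+04)
= 30.75 · (4.2279) = 130.01 mV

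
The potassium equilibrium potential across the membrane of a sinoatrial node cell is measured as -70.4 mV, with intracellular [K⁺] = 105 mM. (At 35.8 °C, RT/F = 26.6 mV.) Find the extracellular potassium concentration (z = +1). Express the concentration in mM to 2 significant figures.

7.4 mM

Nernst: E = (26.6/1) · ln([out]/[in]), so ln([out]/[in]) = -70.4 × 1 / 26.6 = -2.6466.
[out]/[in] = e^(-2.6466) = 0.07089.
[out] = 0.07089 × 105 = 7.444 mM.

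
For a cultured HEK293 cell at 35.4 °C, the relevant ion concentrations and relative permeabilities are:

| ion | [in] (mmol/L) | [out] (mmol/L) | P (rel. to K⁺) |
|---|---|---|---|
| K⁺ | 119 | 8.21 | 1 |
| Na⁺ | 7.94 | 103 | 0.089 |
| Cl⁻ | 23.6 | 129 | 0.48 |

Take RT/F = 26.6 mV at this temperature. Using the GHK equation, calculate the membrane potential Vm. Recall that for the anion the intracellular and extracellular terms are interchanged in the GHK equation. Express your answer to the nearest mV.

Vm = 26.6 · ln[(Σ P·[cation]ₒ + Σ P·[anion]ᵢ) / (Σ P·[cation]ᵢ + Σ P·[anion]ₒ)]
Numerator = 1×8.21 + 0.089×103 + 0.48×23.6 = 28.71
Denominator = 1×119 + 0.089×7.94 + 0.48×129 = 181.6
Vm = 26.6 · ln(0.15804) = 26.6 × (-1.8449) = -49.07 mV

-49 mV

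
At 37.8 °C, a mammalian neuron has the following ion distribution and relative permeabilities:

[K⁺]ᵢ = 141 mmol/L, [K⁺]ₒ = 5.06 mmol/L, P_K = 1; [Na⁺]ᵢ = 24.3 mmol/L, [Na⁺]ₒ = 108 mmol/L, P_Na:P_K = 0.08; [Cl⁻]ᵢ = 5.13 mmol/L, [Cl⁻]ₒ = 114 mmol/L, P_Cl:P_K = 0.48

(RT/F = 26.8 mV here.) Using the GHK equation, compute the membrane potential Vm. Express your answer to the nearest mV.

Vm = 26.8 · ln[(Σ P·[cation]ₒ + Σ P·[anion]ᵢ) / (Σ P·[cation]ᵢ + Σ P·[anion]ₒ)]
Numerator = 1×5.06 + 0.08×108 + 0.48×5.13 = 16.16
Denominator = 1×141 + 0.08×24.3 + 0.48×114 = 197.7
Vm = 26.8 · ln(0.081767) = 26.8 × (-2.5039) = -67.10 mV

-67 mV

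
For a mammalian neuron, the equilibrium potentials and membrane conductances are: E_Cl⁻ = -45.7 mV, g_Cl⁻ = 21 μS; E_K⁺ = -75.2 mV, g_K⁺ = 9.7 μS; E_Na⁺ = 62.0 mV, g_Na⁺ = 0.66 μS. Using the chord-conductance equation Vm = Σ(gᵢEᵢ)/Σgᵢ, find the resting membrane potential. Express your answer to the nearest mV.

-53 mV

Σ gᵢEᵢ = 21·(-45.7) + 9.7·(-75.2) + 0.66·(62.0) = -1648.22
Σ gᵢ = 21 + 9.7 + 0.66 = 31.36
Vm = -1648.22 / 31.36 = -52.56 mV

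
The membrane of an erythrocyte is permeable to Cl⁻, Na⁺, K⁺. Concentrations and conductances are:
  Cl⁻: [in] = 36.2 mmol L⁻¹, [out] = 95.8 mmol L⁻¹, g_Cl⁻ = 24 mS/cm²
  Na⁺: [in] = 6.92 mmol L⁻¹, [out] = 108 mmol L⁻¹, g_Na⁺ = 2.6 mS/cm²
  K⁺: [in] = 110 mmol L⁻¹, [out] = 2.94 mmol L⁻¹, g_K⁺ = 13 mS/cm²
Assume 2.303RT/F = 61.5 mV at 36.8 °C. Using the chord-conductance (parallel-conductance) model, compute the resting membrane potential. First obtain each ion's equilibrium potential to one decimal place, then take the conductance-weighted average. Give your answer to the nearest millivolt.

E_Cl⁻ = (61.5/-1)·log₁₀(95.8/36.2) = -26.0 mV
E_Na⁺ = (61.5/1)·log₁₀(108/6.92) = 73.4 mV
E_K⁺ = (61.5/1)·log₁₀(2.94/110) = -96.7 mV
Vm = (Σ gᵢEᵢ)/(Σ gᵢ) = (24·-26.0 + 2.6·73.4 + 13·-96.7) / (24 + 2.6 + 13)
= -1690.26 / 39.6 = -42.68 mV

-43 mV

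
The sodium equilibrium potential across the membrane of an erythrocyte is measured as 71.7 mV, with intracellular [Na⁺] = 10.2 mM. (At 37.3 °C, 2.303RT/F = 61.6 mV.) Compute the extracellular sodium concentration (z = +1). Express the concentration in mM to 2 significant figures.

150 mM

Nernst: E = (61.6/1) · log₁₀([out]/[in]), so log₁₀([out]/[in]) = 71.7 × 1 / 61.6 = 1.1640.
[out]/[in] = 10^(1.1640) = 14.59.
[out] = 14.59 × 10.2 = 148.8 mM.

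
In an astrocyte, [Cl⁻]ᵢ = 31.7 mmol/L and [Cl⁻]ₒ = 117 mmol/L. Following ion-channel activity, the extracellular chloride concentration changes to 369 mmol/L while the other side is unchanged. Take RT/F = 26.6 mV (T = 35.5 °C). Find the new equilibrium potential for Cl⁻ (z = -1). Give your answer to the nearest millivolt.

-65 mV

After the shift: [Cl⁻]_out = 369, [Cl⁻]_in = 31.7 mmol/L.
E_new = (26.6/-1)·ln(369/31.7) = -26.60 · (2.4545) = -65.29 mV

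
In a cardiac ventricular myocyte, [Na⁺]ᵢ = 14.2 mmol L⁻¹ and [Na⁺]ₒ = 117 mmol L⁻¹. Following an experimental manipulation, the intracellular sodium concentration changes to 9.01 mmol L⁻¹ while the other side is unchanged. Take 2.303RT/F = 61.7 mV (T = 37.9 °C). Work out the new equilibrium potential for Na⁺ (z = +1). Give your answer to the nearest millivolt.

After the shift: [Na⁺]_out = 117, [Na⁺]_in = 9.01 mmol L⁻¹.
E_new = (61.7/1)·log₁₀(117/9.01) = 61.70 · (1.1135) = 68.70 mV

69 mV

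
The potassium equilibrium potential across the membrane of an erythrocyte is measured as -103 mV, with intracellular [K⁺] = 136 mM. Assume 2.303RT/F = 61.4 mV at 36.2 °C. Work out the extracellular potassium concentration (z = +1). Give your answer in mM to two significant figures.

Nernst: E = (61.4/1) · log₁₀([out]/[in]), so log₁₀([out]/[in]) = -103.0 × 1 / 61.4 = -1.6775.
[out]/[in] = 10^(-1.6775) = 0.02101.
[out] = 0.02101 × 136 = 2.858 mM.

2.9 mM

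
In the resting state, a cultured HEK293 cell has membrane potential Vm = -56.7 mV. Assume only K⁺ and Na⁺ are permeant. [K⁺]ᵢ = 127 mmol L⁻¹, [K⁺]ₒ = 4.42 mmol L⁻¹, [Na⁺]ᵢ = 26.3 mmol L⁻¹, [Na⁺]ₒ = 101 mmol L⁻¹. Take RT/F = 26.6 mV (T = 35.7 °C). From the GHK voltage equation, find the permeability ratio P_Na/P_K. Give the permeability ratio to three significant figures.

0.109

Let α = P_Na/P_K. GHK: Vm = 26.6·ln[(Kₒ + α·Naₒ)/(Kᵢ + α·Naᵢ)].
e^(Vm/26.6) = e^(-56.7/26.6) = 0.11865
So 0.11865·(Kᵢ + α·Naᵢ) = Kₒ + α·Naₒ → α = (0.11865·127.0 − 4.42) / (101.0 − 0.11865·26.3)
α = (15.07 − 4.42) / (101.0 − 3.12) = 10.65/97.88 = 0.1088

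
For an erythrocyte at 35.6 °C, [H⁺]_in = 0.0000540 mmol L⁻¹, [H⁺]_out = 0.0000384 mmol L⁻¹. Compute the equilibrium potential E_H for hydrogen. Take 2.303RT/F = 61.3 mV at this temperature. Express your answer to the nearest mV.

-9 mV

E = (61.3/z) · log₁₀([H⁺]_out/[H⁺]_in) with z = +1.
= (61.3/1) · log₁₀(0.0000384/0.0000540) = 61.30 · log₁₀(0.7111)
= 61.30 · (-0.1481) = -9.08 mV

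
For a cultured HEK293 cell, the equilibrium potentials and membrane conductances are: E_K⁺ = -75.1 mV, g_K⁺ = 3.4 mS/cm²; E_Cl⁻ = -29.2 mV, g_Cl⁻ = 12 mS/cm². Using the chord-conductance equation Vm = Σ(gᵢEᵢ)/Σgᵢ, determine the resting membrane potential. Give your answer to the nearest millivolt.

-39 mV

Σ gᵢEᵢ = 3.4·(-75.1) + 12·(-29.2) = -605.74
Σ gᵢ = 3.4 + 12 = 15.4
Vm = -605.74 / 15.4 = -39.33 mV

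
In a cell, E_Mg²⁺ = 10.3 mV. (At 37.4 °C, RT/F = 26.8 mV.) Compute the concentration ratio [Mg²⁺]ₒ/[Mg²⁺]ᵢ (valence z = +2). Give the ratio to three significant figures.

ln([out]/[in]) = E·z/(26.8) = 10.3 × 2 / 26.8 = 0.7687
[out]/[in] = e^(0.7687) = 2.157

2.16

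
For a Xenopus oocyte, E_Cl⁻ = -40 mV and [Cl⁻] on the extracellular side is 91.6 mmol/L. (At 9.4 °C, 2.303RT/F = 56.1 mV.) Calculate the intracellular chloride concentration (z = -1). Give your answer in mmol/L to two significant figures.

18 mmol/L

Nernst: E = (56.1/-1) · log₁₀([out]/[in]), so log₁₀([out]/[in]) = -40.0 × -1 / 56.1 = 0.7130.
[out]/[in] = 10^(0.7130) = 5.164.
[in] = 91.6 / 5.164 = 17.74 mmol/L.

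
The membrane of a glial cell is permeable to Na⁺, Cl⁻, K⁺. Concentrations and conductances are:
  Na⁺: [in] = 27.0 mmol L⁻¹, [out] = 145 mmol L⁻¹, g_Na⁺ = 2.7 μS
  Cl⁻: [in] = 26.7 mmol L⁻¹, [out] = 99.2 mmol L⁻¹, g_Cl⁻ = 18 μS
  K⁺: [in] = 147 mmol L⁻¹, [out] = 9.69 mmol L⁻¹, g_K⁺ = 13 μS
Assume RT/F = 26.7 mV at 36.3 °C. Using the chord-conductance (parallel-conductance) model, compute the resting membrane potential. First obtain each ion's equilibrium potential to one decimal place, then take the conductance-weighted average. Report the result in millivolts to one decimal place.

-43.1 mV

E_Na⁺ = (26.7/1)·ln(145/27.0) = 44.9 mV
E_Cl⁻ = (26.7/-1)·ln(99.2/26.7) = -35.0 mV
E_K⁺ = (26.7/1)·ln(9.69/147) = -72.6 mV
Vm = (Σ gᵢEᵢ)/(Σ gᵢ) = (2.7·44.9 + 18·-35.0 + 13·-72.6) / (2.7 + 18 + 13)
= -1452.57 / 33.7 = -43.10 mV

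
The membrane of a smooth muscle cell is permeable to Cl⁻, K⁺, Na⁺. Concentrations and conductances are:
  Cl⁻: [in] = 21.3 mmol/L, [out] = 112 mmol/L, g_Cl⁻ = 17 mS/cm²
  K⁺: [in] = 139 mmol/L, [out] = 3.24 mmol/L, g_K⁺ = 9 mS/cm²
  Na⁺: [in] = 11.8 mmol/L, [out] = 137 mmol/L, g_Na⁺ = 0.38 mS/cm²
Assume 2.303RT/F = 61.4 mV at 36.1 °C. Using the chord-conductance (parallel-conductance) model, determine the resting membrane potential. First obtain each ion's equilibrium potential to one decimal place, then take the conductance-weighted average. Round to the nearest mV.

-62 mV

E_Cl⁻ = (61.4/-1)·log₁₀(112/21.3) = -44.3 mV
E_K⁺ = (61.4/1)·log₁₀(3.24/139) = -100.2 mV
E_Na⁺ = (61.4/1)·log₁₀(137/11.8) = 65.4 mV
Vm = (Σ gᵢEᵢ)/(Σ gᵢ) = (17·-44.3 + 9·-100.2 + 0.38·65.4) / (17 + 9 + 0.38)
= -1630.05 / 26.38 = -61.79 mV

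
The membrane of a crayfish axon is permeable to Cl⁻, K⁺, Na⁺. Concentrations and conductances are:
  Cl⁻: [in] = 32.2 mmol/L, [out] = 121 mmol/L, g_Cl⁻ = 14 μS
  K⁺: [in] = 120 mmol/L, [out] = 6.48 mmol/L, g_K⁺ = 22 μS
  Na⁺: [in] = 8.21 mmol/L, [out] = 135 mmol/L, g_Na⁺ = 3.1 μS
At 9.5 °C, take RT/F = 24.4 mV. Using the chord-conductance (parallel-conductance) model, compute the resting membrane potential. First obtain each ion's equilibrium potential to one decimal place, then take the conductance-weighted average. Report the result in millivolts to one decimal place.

E_Cl⁻ = (24.4/-1)·ln(121/32.2) = -32.3 mV
E_K⁺ = (24.4/1)·ln(6.48/120) = -71.2 mV
E_Na⁺ = (24.4/1)·ln(135/8.21) = 68.3 mV
Vm = (Σ gᵢEᵢ)/(Σ gᵢ) = (14·-32.3 + 22·-71.2 + 3.1·68.3) / (14 + 22 + 3.1)
= -1806.87 / 39.1 = -46.21 mV

-46.2 mV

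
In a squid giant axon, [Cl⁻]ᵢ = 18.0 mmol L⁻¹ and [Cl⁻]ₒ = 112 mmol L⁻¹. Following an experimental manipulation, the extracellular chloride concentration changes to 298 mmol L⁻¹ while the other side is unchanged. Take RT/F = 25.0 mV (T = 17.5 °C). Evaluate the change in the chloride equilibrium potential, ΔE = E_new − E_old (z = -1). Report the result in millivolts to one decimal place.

E_old = (25.0/-1)·ln(112/18.0) = -45.70 mV
E_new = (25.0/-1)·ln(298/18.0) = -70.17 mV
ΔE = -70.17 − (-45.70) = -24.46 mV

-24.5 mV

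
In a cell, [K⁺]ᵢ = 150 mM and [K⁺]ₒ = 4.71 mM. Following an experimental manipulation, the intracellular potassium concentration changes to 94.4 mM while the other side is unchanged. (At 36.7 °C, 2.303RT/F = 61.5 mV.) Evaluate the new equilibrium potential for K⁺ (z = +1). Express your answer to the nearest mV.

After the shift: [K⁺]_out = 4.71, [K⁺]_in = 94.4 mM.
E_new = (61.5/1)·log₁₀(4.71/94.4) = 61.50 · (-1.3020) = -80.07 mV

-80 mV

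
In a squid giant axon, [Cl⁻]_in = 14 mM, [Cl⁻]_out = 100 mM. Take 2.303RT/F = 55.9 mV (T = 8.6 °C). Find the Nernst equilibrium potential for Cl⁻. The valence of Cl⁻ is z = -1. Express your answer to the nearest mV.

E = (55.9/z) · log₁₀([Cl⁻]_out/[Cl⁻]_in) with z = -1.
For an anion, dividing by z = -1 reverses the sign.
= (55.9/-1) · log₁₀(100/14) = -55.90 · log₁₀(7.143)
= -55.90 · (0.8539) = -47.73 mV

-48 mV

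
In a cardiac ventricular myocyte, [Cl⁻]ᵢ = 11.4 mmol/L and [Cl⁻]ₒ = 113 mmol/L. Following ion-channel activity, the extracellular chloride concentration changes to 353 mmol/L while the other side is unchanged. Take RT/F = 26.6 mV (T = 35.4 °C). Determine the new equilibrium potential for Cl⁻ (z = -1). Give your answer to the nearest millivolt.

After the shift: [Cl⁻]_out = 353, [Cl⁻]_in = 11.4 mmol/L.
E_new = (26.6/-1)·ln(353/11.4) = -26.60 · (3.4329) = -91.31 mV

-91 mV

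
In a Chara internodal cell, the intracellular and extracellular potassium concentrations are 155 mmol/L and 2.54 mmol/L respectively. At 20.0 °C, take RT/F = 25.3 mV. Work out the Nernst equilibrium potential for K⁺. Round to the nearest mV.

E = (25.3/z) · ln([K⁺]_out/[K⁺]_in) with z = +1.
= (25.3/1) · ln(2.54/155) = 25.30 · ln(0.01639)
= 25.30 · (-4.1113) = -104.01 mV

-104 mV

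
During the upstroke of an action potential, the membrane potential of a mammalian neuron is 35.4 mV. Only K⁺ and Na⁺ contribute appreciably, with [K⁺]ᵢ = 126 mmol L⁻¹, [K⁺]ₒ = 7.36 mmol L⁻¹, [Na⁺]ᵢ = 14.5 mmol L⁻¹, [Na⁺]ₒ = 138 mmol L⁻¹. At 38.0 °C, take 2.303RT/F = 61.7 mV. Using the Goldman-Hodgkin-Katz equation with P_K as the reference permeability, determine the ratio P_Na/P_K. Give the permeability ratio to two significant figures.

5.6

Let α = P_Na/P_K. GHK: Vm = 61.7·log₁₀[(Kₒ + α·Naₒ)/(Kᵢ + α·Naᵢ)].
10^(Vm/61.7) = 10^(35.4/61.7) = 3.7475
So 3.7475·(Kᵢ + α·Naᵢ) = Kₒ + α·Naₒ → α = (3.7475·126.0 − 7.36) / (138.0 − 3.7475·14.5)
α = (472.2 − 7.36) / (138.0 − 54.34) = 464.8/83.66 = 5.556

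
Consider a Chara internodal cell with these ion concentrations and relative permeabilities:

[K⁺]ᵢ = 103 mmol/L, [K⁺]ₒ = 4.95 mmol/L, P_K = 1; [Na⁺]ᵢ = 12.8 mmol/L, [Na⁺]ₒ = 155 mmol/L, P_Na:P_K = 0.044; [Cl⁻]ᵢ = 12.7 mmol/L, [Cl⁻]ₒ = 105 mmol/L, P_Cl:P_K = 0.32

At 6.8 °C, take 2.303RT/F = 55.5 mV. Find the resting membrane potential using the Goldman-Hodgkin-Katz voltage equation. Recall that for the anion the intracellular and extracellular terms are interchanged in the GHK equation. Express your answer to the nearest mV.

Vm = 55.5 · log₁₀[(Σ P·[cation]ₒ + Σ P·[anion]ᵢ) / (Σ P·[cation]ᵢ + Σ P·[anion]ₒ)]
Numerator = 1×4.95 + 0.044×155 + 0.32×12.7 = 15.83
Denominator = 1×103 + 0.044×12.8 + 0.32×105 = 137.2
Vm = 55.5 · log₁₀(0.11544) = 55.5 × (-0.9376) = -52.04 mV

-52 mV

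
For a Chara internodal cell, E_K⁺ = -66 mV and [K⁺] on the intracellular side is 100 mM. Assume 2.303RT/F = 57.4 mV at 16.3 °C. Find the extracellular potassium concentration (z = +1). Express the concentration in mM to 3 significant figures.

Nernst: E = (57.4/1) · log₁₀([out]/[in]), so log₁₀([out]/[in]) = -66.0 × 1 / 57.4 = -1.1498.
[out]/[in] = 10^(-1.1498) = 0.07082.
[out] = 0.07082 × 100 = 7.082 mM.

7.08 mM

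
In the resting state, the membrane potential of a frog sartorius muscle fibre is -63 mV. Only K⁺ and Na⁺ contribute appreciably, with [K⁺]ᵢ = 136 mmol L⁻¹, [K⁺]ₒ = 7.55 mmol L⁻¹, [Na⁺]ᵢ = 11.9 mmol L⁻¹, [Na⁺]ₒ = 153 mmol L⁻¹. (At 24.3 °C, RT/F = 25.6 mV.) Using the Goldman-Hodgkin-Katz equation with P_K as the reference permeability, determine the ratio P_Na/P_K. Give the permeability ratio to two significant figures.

Let α = P_Na/P_K. GHK: Vm = 25.6·ln[(Kₒ + α·Naₒ)/(Kᵢ + α·Naᵢ)].
e^(Vm/25.6) = e^(-63.0/25.6) = 0.085355
So 0.085355·(Kᵢ + α·Naᵢ) = Kₒ + α·Naₒ → α = (0.085355·136.0 − 7.55) / (153.0 − 0.085355·11.9)
α = (11.61 − 7.55) / (153.0 − 1.016) = 4.058/152 = 0.0267

0.027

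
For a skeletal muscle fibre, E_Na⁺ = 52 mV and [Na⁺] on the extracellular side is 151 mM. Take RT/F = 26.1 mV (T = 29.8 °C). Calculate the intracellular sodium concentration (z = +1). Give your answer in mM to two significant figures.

21 mM

Nernst: E = (26.1/1) · ln([out]/[in]), so ln([out]/[in]) = 52.0 × 1 / 26.1 = 1.9923.
[out]/[in] = e^(1.9923) = 7.333.
[in] = 151 / 7.333 = 20.59 mM.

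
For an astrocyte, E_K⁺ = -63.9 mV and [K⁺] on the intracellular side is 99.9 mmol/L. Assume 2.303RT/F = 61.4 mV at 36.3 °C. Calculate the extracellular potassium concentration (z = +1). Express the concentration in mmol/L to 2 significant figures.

Nernst: E = (61.4/1) · log₁₀([out]/[in]), so log₁₀([out]/[in]) = -63.9 × 1 / 61.4 = -1.0407.
[out]/[in] = 10^(-1.0407) = 0.09105.
[out] = 0.09105 × 99.9 = 9.096 mmol/L.

9.1 mmol/L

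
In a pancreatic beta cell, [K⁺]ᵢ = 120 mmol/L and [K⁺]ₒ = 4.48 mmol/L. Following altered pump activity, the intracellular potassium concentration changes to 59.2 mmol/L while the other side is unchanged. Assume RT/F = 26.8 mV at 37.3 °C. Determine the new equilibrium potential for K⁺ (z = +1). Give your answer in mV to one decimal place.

-69.2 mV

After the shift: [K⁺]_out = 4.48, [K⁺]_in = 59.2 mmol/L.
E_new = (26.8/1)·ln(4.48/59.2) = 26.80 · (-2.5813) = -69.18 mV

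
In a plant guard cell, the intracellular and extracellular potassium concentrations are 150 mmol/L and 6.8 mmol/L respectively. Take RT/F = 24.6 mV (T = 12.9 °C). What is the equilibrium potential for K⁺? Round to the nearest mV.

E = (24.6/z) · ln([K⁺]_out/[K⁺]_in) with z = +1.
= (24.6/1) · ln(6.8/150) = 24.60 · ln(0.04533)
= 24.60 · (-3.0937) = -76.11 mV

-76 mV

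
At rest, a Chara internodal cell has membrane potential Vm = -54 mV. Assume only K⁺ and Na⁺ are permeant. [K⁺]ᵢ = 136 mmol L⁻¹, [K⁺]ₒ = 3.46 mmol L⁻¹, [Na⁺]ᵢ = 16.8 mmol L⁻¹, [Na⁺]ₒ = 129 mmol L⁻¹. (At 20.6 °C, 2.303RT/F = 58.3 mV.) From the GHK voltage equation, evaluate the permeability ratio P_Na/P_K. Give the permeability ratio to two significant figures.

Let α = P_Na/P_K. GHK: Vm = 58.3·log₁₀[(Kₒ + α·Naₒ)/(Kᵢ + α·Naᵢ)].
10^(Vm/58.3) = 10^(-54.0/58.3) = 0.11851
So 0.11851·(Kᵢ + α·Naᵢ) = Kₒ + α·Naₒ → α = (0.11851·136.0 − 3.46) / (129.0 − 0.11851·16.8)
α = (16.12 − 3.46) / (129.0 − 1.991) = 12.66/127 = 0.09966

0.10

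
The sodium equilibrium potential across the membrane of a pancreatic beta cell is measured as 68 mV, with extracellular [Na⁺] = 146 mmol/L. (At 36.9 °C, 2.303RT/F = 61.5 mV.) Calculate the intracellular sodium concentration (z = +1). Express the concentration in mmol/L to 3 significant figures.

Nernst: E = (61.5/1) · log₁₀([out]/[in]), so log₁₀([out]/[in]) = 68.0 × 1 / 61.5 = 1.1057.
[out]/[in] = 10^(1.1057) = 12.76.
[in] = 146 / 12.76 = 11.45 mmol/L.

11.4 mmol/L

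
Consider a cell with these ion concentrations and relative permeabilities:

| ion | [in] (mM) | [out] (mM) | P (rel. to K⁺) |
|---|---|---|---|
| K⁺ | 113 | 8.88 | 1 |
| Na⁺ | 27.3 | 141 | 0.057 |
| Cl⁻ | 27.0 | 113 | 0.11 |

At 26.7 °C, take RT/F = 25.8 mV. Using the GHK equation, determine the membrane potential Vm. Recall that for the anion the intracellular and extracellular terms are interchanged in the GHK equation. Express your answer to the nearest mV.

Vm = 25.8 · ln[(Σ P·[cation]ₒ + Σ P·[anion]ᵢ) / (Σ P·[cation]ᵢ + Σ P·[anion]ₒ)]
Numerator = 1×8.88 + 0.057×141 + 0.11×27.0 = 19.89
Denominator = 1×113 + 0.057×27.3 + 0.11×113 = 127
Vm = 25.8 · ln(0.15661) = 25.8 × (-1.8540) = -47.83 mV

-48 mV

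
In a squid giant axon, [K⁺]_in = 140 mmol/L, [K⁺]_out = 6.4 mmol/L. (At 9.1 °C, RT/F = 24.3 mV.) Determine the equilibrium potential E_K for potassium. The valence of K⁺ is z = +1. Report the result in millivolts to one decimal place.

-75.0 mV

E = (24.3/z) · ln([K⁺]_out/[K⁺]_in) with z = +1.
= (24.3/1) · ln(6.4/140) = 24.30 · ln(0.04571)
= 24.30 · (-3.0853) = -74.97 mV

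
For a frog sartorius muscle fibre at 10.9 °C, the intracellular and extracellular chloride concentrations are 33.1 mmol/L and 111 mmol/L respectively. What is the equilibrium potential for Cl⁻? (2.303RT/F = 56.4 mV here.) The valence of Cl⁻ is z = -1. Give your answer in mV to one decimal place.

-29.6 mV

E = (56.4/z) · log₁₀([Cl⁻]_out/[Cl⁻]_in) with z = -1.
For an anion, dividing by z = -1 reverses the sign.
= (56.4/-1) · log₁₀(111/33.1) = -56.40 · log₁₀(3.353)
= -56.40 · (0.5255) = -29.64 mV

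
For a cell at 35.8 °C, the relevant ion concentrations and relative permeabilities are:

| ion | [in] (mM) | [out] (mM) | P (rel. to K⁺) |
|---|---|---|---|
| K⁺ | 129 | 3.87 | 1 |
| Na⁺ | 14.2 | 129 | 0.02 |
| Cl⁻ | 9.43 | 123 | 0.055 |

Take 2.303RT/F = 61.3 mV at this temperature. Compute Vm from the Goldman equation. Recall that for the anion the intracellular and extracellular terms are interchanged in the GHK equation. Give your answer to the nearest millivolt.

Vm = 61.3 · log₁₀[(Σ P·[cation]ₒ + Σ P·[anion]ᵢ) / (Σ P·[cation]ᵢ + Σ P·[anion]ₒ)]
Numerator = 1×3.87 + 0.02×129 + 0.055×9.43 = 6.969
Denominator = 1×129 + 0.02×14.2 + 0.055×123 = 136
Vm = 61.3 · log₁₀(0.051222) = 61.3 × (-1.2905) = -79.11 mV

-79 mV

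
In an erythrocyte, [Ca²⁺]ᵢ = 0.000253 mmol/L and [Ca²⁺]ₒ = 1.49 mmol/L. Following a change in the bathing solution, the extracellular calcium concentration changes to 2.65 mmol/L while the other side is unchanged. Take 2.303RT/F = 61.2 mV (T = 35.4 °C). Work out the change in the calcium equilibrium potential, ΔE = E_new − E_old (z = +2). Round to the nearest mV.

8 mV

E_old = (61.2/2)·log₁₀(1.49/0.000253) = 115.36 mV
E_new = (61.2/2)·log₁₀(2.65/0.000253) = 123.02 mV
ΔE = 123.02 − (115.36) = 7.65 mV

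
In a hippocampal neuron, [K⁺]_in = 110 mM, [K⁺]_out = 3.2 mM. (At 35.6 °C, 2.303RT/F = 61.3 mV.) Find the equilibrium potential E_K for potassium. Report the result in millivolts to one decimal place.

E = (61.3/z) · log₁₀([K⁺]_out/[K⁺]_in) with z = +1.
= (61.3/1) · log₁₀(3.2/110) = 61.30 · log₁₀(0.02909)
= 61.30 · (-1.5362) = -94.17 mV

-94.2 mV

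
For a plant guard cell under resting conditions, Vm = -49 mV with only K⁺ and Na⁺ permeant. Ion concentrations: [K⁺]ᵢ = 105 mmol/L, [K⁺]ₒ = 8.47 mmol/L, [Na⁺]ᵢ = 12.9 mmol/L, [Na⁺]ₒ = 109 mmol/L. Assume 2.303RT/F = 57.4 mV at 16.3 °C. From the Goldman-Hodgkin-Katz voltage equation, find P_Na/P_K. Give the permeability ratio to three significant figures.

0.0582

Let α = P_Na/P_K. GHK: Vm = 57.4·log₁₀[(Kₒ + α·Naₒ)/(Kᵢ + α·Naᵢ)].
10^(Vm/57.4) = 10^(-49.0/57.4) = 0.14007
So 0.14007·(Kᵢ + α·Naᵢ) = Kₒ + α·Naₒ → α = (0.14007·105.0 − 8.47) / (109.0 − 0.14007·12.9)
α = (14.71 − 8.47) / (109.0 − 1.807) = 6.237/107.2 = 0.05819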